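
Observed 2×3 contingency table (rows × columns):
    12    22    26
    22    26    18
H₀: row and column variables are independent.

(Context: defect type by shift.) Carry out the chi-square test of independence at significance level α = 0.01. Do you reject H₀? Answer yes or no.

reject H₀: no

Row totals [60, 66], col totals [34, 48, 44], n=126
χ² = (12−16.19)²/16.19 + (22−22.86)²/22.86 + (26−20.95)²/20.95 + (22−17.81)²/17.81 + (26−25.14)²/25.14 + (18−23.05)²/23.05 = 4.4534
df = 2
p-value (upper-tail) = 0.10788
At α=0.01: p ≥ α → fail to reject H₀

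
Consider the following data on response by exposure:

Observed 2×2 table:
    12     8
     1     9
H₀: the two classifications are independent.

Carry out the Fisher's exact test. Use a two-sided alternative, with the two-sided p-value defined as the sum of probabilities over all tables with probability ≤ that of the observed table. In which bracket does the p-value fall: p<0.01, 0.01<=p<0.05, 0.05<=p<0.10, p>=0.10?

p-value bracket: 0.01<=p<0.05

Margins: r₁=20, r₂=10, c₁=13, c₂=17, n=30
p_obs = C(20,12)·C(10,1)/C(30,13); sum pmf over tables with pmf ≤ p_obs
p-value (two-sided) = 0.01741
→ bracket: 0.01<=p<0.05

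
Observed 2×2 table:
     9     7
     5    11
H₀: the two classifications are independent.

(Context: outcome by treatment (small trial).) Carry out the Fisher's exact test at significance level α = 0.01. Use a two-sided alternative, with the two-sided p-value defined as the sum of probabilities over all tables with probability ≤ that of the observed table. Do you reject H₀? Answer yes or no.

reject H₀: no

Margins: r₁=16, r₂=16, c₁=14, c₂=18, n=32
p_obs = C(16,9)·C(16,5)/C(32,14); sum pmf over tables with pmf ≤ p_obs
p-value (two-sided) = 0.28516
At α=0.01: p ≥ α → fail to reject H₀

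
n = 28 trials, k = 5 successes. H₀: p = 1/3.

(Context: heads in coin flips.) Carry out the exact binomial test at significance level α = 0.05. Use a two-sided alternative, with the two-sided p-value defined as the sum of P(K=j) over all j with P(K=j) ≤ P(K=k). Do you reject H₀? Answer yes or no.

Exact binomial: n=28, k=5, p₀=1/3=0.3333
P(X=j) = C(n,j)·p₀^j·(1−p₀)^(n−j); p = Σ P(X=j) over j with P(X=j) ≤ P(X=5)
p-value (two-sided) = 0.10744
At α=0.05: p ≥ α → fail to reject H₀

reject H₀: no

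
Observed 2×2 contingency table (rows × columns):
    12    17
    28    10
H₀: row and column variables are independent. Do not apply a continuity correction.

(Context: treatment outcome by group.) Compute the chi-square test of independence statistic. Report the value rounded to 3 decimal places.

test statistic = 7.135

Row totals [29, 38], col totals [40, 27], n=67
χ² = (12−17.31)²/17.31 + (17−11.69)²/11.69 + (28−22.69)²/22.69 + (10−15.31)²/15.31 = 7.1346
df = 1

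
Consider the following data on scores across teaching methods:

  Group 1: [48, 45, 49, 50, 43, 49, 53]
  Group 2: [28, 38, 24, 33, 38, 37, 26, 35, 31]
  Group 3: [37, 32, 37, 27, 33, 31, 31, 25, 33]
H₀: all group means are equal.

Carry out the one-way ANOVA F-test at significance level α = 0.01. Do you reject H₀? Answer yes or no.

reject H₀: yes

Group means [48.14, 32.22, 31.78], grand mean 36.520
SSB = Σnᵢ(x̄ᵢ−x̄)² = 1314.272; SSW = ΣΣ(x−x̄ᵢ)² = 415.968
MSB = 1314.272/2 = 657.1359; MSW = 415.968/22 = 18.9076
F = MSB/MSW = 34.7550
df = (2, 22)
p-value (upper-tail) = 0.00000
At α=0.01: p < α → reject H₀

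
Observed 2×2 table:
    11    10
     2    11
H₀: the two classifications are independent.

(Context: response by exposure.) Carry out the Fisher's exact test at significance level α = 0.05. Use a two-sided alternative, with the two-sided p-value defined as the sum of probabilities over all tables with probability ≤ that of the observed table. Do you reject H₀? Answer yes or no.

reject H₀: no

Margins: r₁=21, r₂=13, c₁=13, c₂=21, n=34
p_obs = C(21,11)·C(13,2)/C(34,13); sum pmf over tables with pmf ≤ p_obs
p-value (two-sided) = 0.06724
At α=0.05: p ≥ α → fail to reject H₀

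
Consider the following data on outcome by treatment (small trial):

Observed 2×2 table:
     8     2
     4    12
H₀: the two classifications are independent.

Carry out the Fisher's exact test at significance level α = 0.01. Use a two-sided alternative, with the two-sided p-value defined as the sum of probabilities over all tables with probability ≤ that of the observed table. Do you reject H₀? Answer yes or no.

Margins: r₁=10, r₂=16, c₁=12, c₂=14, n=26
p_obs = C(10,8)·C(16,4)/C(26,12); sum pmf over tables with pmf ≤ p_obs
p-value (two-sided) = 0.01378
At α=0.01: p ≥ α → fail to reject H₀

reject H₀: no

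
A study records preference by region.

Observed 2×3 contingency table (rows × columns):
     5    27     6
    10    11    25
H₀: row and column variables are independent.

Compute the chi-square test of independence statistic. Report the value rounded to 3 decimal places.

test statistic = 19.463

Row totals [38, 46], col totals [15, 38, 31], n=84
χ² = (5−6.79)²/6.79 + (27−17.19)²/17.19 + (6−14.02)²/14.02 + (10−8.21)²/8.21 + (11−20.81)²/20.81 + (25−16.98)²/16.98 = 19.4633
df = 2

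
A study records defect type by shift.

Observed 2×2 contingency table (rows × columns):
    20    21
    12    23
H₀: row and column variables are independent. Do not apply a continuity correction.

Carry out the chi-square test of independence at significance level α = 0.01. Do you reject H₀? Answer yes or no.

reject H₀: no

Row totals [41, 35], col totals [32, 44], n=76
χ² = (20−17.26)²/17.26 + (21−23.74)²/23.74 + (12−14.74)²/14.74 + (23−20.26)²/20.26 = 1.6274
df = 1
p-value (upper-tail) = 0.20207
At α=0.01: p ≥ α → fail to reject H₀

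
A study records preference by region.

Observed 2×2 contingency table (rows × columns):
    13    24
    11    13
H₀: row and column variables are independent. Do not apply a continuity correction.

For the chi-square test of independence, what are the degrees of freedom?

df = (r−1)(c−1) = (2−1)·(2−1) = 1

degrees of freedom = 1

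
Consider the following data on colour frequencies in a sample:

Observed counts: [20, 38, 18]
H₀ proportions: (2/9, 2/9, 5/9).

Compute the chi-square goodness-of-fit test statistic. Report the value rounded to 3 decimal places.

n = 76; E_i = n·p_i = [16.89, 16.89, 42.22]
χ² = (20−16.89)²/16.89 + (38−16.89)²/16.89 + (18−42.22)²/42.22 = 40.8579
df = 2

test statistic = 40.858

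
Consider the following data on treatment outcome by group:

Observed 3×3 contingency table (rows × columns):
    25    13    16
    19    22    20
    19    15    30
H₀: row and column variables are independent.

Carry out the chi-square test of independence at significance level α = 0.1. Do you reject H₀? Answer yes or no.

Row totals [54, 61, 64], col totals [63, 50, 66], n=179
χ² = (25−19.01)²/19.01 + (13−15.08)²/15.08 + (16−19.91)²/19.91 + (19−21.47)²/21.47 + (22−17.04)²/17.04 + (20−22.49)²/22.49 + (19−22.53)²/22.53 + (15−17.88)²/17.88 + (30−23.60)²/23.60 = 7.7027
df = 4
p-value (upper-tail) = 0.10310
At α=0.1: p ≥ α → fail to reject H₀

reject H₀: no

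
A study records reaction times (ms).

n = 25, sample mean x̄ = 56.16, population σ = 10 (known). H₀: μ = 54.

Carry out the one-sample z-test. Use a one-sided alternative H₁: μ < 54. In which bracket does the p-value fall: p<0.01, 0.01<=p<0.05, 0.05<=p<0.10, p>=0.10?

SE = σ/√n = 10/√25 = 2.0000
z = (x̄−μ₀)/SE = (56.16−54)/2.0000 = 1.0800
p-value (one-sided, H₁ less) = 0.85993
→ bracket: p>=0.10

p-value bracket: p>=0.10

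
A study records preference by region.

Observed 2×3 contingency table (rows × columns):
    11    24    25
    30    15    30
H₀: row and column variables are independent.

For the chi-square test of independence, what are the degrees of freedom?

degrees of freedom = 2

df = (r−1)(c−1) = (2−1)·(3−1) = 2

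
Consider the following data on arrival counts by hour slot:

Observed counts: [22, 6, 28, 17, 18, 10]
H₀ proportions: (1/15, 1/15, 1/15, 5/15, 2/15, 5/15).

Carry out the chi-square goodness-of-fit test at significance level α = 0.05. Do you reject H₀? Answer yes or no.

reject H₀: yes

n = 101; E_i = n·p_i = [6.73, 6.73, 6.73, 33.67, 13.47, 33.67]
χ² = (22−6.73)²/6.73 + (6−6.73)²/6.73 + (28−6.73)²/6.73 + (17−33.67)²/33.67 + (18−13.47)²/13.47 + (10−33.67)²/33.67 = 128.2772
df = 5
p-value (upper-tail) = 0.00000
At α=0.05: p < α → reject H₀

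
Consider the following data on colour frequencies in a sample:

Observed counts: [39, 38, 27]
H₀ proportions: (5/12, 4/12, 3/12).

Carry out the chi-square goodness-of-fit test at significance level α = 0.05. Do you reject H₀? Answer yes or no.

n = 104; E_i = n·p_i = [43.33, 34.67, 26.00]
χ² = (39−43.33)²/43.33 + (38−34.67)²/34.67 + (27−26.00)²/26.00 = 0.7923
df = 2
p-value (upper-tail) = 0.67290
At α=0.05: p ≥ α → fail to reject H₀

reject H₀: no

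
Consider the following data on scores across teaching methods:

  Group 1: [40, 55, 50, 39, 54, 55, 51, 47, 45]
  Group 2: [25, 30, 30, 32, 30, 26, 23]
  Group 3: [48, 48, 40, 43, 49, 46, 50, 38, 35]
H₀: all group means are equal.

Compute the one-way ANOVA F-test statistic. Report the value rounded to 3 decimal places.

Group means [48.44, 28.00, 44.11], grand mean 41.160
SSB = Σnᵢ(x̄ᵢ−x̄)² = 1768.249; SSW = ΣΣ(x−x̄ᵢ)² = 597.111
MSB = 1768.249/2 = 884.1244; MSW = 597.111/22 = 27.1414
F = MSB/MSW = 32.5747
df = (2, 22)

test statistic = 32.575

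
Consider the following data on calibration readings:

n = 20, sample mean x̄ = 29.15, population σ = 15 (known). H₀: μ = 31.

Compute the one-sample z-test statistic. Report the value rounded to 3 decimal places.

SE = σ/√n = 15/√20 = 3.3541
z = (x̄−μ₀)/SE = (29.15−31)/3.3541 = -0.5516

test statistic = -0.552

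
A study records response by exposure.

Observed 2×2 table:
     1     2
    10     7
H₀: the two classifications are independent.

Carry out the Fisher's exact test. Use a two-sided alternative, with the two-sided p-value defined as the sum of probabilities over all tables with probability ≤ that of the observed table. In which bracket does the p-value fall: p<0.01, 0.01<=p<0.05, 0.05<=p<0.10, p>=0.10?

Margins: r₁=3, r₂=17, c₁=11, c₂=9, n=20
p_obs = C(3,1)·C(17,10)/C(20,11); sum pmf over tables with pmf ≤ p_obs
p-value (two-sided) = 0.56579
→ bracket: p>=0.10

p-value bracket: p>=0.10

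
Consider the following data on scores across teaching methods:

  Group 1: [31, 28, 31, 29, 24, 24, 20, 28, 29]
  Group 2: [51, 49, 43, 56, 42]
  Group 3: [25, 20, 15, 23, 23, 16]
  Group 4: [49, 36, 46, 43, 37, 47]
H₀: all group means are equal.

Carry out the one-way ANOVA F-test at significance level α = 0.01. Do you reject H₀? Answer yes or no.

reject H₀: yes

Group means [27.11, 48.20, 20.33, 43.00], grand mean 33.269
SSB = Σnᵢ(x̄ᵢ−x̄)² = 3028.093; SSW = ΣΣ(x−x̄ᵢ)² = 473.022
MSB = 3028.093/3 = 1009.3644; MSW = 473.022/22 = 21.5010
F = MSB/MSW = 46.9450
df = (3, 22)
p-value (upper-tail) = 0.00000
At α=0.01: p < α → reject H₀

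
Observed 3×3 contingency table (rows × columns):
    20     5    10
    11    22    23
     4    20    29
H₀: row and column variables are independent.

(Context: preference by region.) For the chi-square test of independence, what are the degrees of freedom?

df = (r−1)(c−1) = (3−1)·(3−1) = 4

degrees of freedom = 4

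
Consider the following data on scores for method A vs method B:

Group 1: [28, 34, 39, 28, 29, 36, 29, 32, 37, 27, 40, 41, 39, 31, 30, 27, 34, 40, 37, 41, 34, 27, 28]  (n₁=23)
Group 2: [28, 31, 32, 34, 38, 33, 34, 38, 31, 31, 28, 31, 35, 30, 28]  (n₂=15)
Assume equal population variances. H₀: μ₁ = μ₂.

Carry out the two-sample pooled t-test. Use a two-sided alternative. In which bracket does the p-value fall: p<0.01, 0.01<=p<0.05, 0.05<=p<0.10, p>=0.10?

p-value bracket: p>=0.10

x̄₁=33.391, s₁=5.079, n₁=23
x̄₂=32.133, s₂=3.226, n₂=15
s_p² = [22·5.079² + 14·3.226²]/36 = 19.8114
SE = √(s_p²·(1/23+1/15)) = 1.4772
t = (33.391−32.133)/1.4772 = 0.8516
df = 36
p-value (two-sided) = 0.40007
→ bracket: p>=0.10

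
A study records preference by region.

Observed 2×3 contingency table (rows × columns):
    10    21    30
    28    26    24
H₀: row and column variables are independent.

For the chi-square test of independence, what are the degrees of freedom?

df = (r−1)(c−1) = (2−1)·(3−1) = 2

degrees of freedom = 2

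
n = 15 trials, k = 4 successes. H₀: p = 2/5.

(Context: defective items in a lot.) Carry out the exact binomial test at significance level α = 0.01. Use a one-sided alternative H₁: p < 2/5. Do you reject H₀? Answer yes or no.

reject H₀: no

Exact binomial: n=15, k=4, p₀=2/5=0.4000
P(X≤4) from Σ C(n,i)·p₀^i·(1−p₀)^(n−i)
p-value (one-sided, H₁ less) = 0.21728
At α=0.01: p ≥ α → fail to reject H₀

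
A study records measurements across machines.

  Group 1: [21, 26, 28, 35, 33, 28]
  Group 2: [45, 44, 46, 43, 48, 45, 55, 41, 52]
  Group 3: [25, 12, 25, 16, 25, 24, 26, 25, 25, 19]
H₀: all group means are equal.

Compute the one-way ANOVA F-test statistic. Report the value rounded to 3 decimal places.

Group means [28.50, 46.56, 22.20], grand mean 32.480
SSB = Σnᵢ(x̄ᵢ−x̄)² = 2934.918; SSW = ΣΣ(x−x̄ᵢ)² = 493.322
MSB = 2934.918/2 = 1467.4589; MSW = 493.322/22 = 22.4237
F = MSB/MSW = 65.4422
df = (2, 22)

test statistic = 65.442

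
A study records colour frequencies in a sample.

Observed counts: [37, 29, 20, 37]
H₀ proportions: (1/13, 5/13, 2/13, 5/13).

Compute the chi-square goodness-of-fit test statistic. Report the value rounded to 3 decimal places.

n = 123; E_i = n·p_i = [9.46, 47.31, 18.92, 47.31]
χ² = (37−9.46)²/9.46 + (29−47.31)²/47.31 + (20−18.92)²/18.92 + (37−47.31)²/47.31 = 89.5447
df = 3

test statistic = 89.545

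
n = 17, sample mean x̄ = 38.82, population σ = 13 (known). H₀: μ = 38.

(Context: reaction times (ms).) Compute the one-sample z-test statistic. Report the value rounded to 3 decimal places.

SE = σ/√n = 13/√17 = 3.1530
z = (x̄−μ₀)/SE = (38.82−38)/3.1530 = 0.2601

test statistic = 0.260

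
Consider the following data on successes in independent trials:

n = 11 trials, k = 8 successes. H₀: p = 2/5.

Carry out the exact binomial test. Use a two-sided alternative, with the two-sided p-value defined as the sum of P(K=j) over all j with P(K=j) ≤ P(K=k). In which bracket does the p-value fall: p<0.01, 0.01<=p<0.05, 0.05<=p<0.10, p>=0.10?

Exact binomial: n=11, k=8, p₀=2/5=0.4000
P(X=j) = C(n,j)·p₀^j·(1−p₀)^(n−j); p = Σ P(X=j) over j with P(X=j) ≤ P(X=8)
p-value (two-sided) = 0.03291
→ bracket: 0.01<=p<0.05

p-value bracket: 0.01<=p<0.05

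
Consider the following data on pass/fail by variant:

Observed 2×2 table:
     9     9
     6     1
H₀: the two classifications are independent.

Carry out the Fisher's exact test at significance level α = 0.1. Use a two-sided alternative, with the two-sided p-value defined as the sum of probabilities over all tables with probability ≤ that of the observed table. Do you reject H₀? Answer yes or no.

Margins: r₁=18, r₂=7, c₁=15, c₂=10, n=25
p_obs = C(18,9)·C(7,6)/C(25,15); sum pmf over tables with pmf ≤ p_obs
p-value (two-sided) = 0.17935
At α=0.1: p ≥ α → fail to reject H₀

reject H₀: no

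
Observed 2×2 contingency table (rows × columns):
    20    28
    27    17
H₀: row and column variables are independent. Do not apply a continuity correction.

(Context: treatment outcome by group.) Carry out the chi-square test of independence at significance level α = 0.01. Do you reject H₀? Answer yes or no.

reject H₀: no

Row totals [48, 44], col totals [47, 45], n=92
χ² = (20−24.52)²/24.52 + (28−23.48)²/23.48 + (27−22.48)²/22.48 + (17−21.52)²/21.52 = 3.5643
df = 1
p-value (upper-tail) = 0.05904
At α=0.01: p ≥ α → fail to reject H₀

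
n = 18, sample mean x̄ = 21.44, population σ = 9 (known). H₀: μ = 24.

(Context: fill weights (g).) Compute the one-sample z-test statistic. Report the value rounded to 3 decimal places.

SE = σ/√n = 9/√18 = 2.1213
z = (x̄−μ₀)/SE = (21.44−24)/2.1213 = -1.2068

test statistic = -1.207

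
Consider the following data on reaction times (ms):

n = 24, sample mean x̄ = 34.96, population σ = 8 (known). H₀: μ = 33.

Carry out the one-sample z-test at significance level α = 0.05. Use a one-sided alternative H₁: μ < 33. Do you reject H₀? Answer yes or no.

reject H₀: no

SE = σ/√n = 8/√24 = 1.6330
z = (x̄−μ₀)/SE = (34.96−33)/1.6330 = 1.2002
p-value (one-sided, H₁ less) = 0.88498
At α=0.05: p ≥ α → fail to reject H₀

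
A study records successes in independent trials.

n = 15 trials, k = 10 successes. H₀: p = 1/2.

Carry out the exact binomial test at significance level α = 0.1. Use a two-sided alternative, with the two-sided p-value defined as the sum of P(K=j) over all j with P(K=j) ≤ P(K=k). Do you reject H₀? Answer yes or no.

reject H₀: no

Exact binomial: n=15, k=10, p₀=1/2=0.5000
P(X=j) = C(n,j)·p₀^j·(1−p₀)^(n−j); p = Σ P(X=j) over j with P(X=j) ≤ P(X=10)
p-value (two-sided) = 0.30176
At α=0.1: p ≥ α → fail to reject H₀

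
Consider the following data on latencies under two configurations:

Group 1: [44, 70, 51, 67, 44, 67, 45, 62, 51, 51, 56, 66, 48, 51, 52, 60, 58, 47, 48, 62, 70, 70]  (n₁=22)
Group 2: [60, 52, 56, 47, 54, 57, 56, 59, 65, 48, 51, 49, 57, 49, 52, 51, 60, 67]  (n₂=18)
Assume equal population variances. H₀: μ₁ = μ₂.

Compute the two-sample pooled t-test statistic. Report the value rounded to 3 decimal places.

x̄₁=56.364, s₁=9.137, n₁=22
x̄₂=55.000, s₂=5.719, n₂=18
s_p² = [21·9.137² + 17·5.719²]/38 = 60.7656
SE = √(s_p²·(1/22+1/18)) = 2.4775
t = (56.364−55.000)/2.4775 = 0.5504
df = 38

test statistic = 0.550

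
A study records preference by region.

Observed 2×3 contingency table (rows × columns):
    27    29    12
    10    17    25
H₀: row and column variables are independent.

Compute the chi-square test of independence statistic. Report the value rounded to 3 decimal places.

Row totals [68, 52], col totals [37, 46, 37], n=120
χ² = (27−20.97)²/20.97 + (29−26.07)²/26.07 + (12−20.97)²/20.97 + (10−16.03)²/16.03 + (17−19.93)²/19.93 + (25−16.03)²/16.03 = 13.6176
df = 2

test statistic = 13.618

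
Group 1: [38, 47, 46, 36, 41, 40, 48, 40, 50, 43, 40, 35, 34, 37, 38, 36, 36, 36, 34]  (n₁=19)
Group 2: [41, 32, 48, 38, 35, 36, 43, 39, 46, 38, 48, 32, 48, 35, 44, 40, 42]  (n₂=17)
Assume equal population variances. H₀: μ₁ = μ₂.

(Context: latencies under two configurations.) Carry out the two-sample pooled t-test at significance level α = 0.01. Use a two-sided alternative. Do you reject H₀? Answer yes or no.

x̄₁=39.737, s₁=4.920, n₁=19
x̄₂=40.294, s₂=5.359, n₂=17
s_p² = [18·4.920² + 16·5.359²]/34 = 26.3298
SE = √(s_p²·(1/19+1/17)) = 1.7131
t = (39.737−40.294)/1.7131 = -0.3253
df = 34
p-value (two-sided) = 0.74694
At α=0.01: p ≥ α → fail to reject H₀

reject H₀: no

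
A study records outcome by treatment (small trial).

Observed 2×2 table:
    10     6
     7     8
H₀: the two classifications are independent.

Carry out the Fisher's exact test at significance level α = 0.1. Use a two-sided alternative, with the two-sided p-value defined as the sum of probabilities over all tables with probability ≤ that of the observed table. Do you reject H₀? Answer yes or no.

reject H₀: no

Margins: r₁=16, r₂=15, c₁=17, c₂=14, n=31
p_obs = C(16,10)·C(15,7)/C(31,17); sum pmf over tables with pmf ≤ p_obs
p-value (two-sided) = 0.47949
At α=0.1: p ≥ α → fail to reject H₀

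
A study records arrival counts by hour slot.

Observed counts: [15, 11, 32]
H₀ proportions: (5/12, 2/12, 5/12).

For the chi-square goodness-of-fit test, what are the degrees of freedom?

degrees of freedom = 2

df = k − 1 = 3 − 1 = 2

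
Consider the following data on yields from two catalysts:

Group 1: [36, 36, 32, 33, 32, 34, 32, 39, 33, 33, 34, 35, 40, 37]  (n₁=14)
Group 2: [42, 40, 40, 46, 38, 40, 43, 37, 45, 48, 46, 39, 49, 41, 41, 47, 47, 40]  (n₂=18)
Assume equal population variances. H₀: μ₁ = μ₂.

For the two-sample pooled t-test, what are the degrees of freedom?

df = n₁ + n₂ − 2 = 14 + 18 − 2 = 30

degrees of freedom = 30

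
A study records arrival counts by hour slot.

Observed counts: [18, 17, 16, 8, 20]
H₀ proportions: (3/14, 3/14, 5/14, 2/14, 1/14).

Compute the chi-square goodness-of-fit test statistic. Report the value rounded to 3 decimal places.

test statistic = 42.841

n = 79; E_i = n·p_i = [16.93, 16.93, 28.21, 11.29, 5.64]
χ² = (18−16.93)²/16.93 + (17−16.93)²/16.93 + (16−28.21)²/28.21 + (8−11.29)²/11.29 + (20−5.64)²/5.64 = 42.8414
df = 4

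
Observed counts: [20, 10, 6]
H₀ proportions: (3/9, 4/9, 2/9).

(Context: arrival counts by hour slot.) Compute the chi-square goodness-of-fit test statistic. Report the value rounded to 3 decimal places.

test statistic = 8.083

n = 36; E_i = n·p_i = [12.00, 16.00, 8.00]
χ² = (20−12.00)²/12.00 + (10−16.00)²/16.00 + (6−8.00)²/8.00 = 8.0833
df = 2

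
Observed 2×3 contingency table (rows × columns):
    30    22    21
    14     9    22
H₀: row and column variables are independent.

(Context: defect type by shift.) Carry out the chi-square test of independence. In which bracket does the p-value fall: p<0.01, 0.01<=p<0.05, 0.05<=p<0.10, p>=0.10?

Row totals [73, 45], col totals [44, 31, 43], n=118
χ² = (30−27.22)²/27.22 + (22−19.18)²/19.18 + (21−26.60)²/26.60 + (14−16.78)²/16.78 + (9−11.82)²/11.82 + (22−16.40)²/16.40 = 4.9264
df = 2
p-value (upper-tail) = 0.08516
→ bracket: 0.05<=p<0.10

p-value bracket: 0.05<=p<0.10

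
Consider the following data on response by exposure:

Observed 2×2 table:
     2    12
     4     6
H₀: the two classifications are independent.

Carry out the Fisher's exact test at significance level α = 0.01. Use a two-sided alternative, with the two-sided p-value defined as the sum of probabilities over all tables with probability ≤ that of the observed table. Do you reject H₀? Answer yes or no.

reject H₀: no

Margins: r₁=14, r₂=10, c₁=6, c₂=18, n=24
p_obs = C(14,2)·C(10,4)/C(24,6); sum pmf over tables with pmf ≤ p_obs
p-value (two-sided) = 0.19206
At α=0.01: p ≥ α → fail to reject H₀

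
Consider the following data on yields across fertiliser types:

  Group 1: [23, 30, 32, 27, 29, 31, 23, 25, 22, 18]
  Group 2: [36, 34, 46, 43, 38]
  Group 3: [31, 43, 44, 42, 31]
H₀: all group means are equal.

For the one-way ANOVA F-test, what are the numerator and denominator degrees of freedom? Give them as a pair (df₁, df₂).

degrees of freedom = [2, 17]

k = 3 groups, N = 20 total
df = (k−1, N−k) = (3−1, 20−3) = (2, 17)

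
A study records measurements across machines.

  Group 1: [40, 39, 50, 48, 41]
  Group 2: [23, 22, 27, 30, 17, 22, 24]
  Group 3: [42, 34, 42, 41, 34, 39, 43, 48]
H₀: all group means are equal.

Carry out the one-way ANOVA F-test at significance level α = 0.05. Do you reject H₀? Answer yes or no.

reject H₀: yes

Group means [43.60, 23.57, 40.38], grand mean 35.300
SSB = Σnᵢ(x̄ᵢ−x̄)² = 1513.411; SSW = ΣΣ(x−x̄ᵢ)² = 356.789
MSB = 1513.411/2 = 756.7054; MSW = 356.789/17 = 20.9876
F = MSB/MSW = 36.0549
df = (2, 17)
p-value (upper-tail) = 0.00000
At α=0.05: p < α → reject H₀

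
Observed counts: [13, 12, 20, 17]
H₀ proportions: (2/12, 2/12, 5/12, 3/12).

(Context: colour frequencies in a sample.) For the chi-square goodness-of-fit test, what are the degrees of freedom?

degrees of freedom = 3

df = k − 1 = 4 − 1 = 3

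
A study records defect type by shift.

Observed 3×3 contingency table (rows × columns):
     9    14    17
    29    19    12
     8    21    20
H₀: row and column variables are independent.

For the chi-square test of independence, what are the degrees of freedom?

df = (r−1)(c−1) = (3−1)·(3−1) = 4

degrees of freedom = 4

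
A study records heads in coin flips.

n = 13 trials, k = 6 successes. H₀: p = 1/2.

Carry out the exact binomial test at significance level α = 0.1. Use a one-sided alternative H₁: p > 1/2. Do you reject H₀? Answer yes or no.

Exact binomial: n=13, k=6, p₀=1/2=0.5000
P(X≥6) from Σ C(n,i)·p₀^i·(1−p₀)^(n−i)
p-value (one-sided, H₁ greater) = 0.70947
At α=0.1: p ≥ α → fail to reject H₀

reject H₀: no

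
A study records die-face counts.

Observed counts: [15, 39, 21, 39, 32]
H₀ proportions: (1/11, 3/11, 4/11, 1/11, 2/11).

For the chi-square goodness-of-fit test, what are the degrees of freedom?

degrees of freedom = 4

df = k − 1 = 5 − 1 = 4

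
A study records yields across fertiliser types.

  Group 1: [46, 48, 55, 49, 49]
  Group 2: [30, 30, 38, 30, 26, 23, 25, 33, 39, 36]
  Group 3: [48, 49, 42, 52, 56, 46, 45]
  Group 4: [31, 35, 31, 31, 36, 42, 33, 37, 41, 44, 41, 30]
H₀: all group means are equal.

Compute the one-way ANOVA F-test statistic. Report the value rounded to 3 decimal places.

Group means [49.40, 31.00, 48.29, 36.00], grand mean 39.029
SSB = Σnᵢ(x̄ᵢ−x̄)² = 1892.342; SSW = ΣΣ(x−x̄ᵢ)² = 716.629
MSB = 1892.342/3 = 630.7807; MSW = 716.629/30 = 23.8876
F = MSB/MSW = 26.4062
df = (3, 30)

test statistic = 26.406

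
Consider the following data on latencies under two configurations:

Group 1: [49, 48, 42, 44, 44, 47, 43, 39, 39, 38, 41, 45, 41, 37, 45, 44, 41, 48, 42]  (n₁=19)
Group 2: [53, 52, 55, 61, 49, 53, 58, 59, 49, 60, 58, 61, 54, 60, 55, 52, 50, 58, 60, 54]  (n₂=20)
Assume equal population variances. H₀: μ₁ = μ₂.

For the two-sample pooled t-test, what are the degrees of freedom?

df = n₁ + n₂ − 2 = 19 + 20 − 2 = 37

degrees of freedom = 37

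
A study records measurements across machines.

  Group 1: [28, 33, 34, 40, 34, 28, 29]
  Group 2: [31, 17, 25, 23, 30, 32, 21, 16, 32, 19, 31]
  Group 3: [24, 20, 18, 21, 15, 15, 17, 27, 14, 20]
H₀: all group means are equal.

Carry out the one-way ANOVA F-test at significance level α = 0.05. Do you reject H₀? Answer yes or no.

reject H₀: yes

Group means [32.29, 25.18, 19.10], grand mean 24.786
SSB = Σnᵢ(x̄ᵢ−x̄)² = 718.749; SSW = ΣΣ(x−x̄ᵢ)² = 665.965
MSB = 718.749/2 = 359.3747; MSW = 665.965/25 = 26.6386
F = MSB/MSW = 13.4908
df = (2, 25)
p-value (upper-tail) = 0.00011
At α=0.05: p < α → reject H₀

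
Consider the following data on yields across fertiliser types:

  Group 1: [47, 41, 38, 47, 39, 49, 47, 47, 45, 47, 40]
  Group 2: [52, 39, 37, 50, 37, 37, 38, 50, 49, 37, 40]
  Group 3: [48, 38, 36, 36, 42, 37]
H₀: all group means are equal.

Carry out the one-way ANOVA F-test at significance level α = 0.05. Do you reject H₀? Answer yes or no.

Group means [44.27, 42.36, 39.50], grand mean 42.500
SSB = Σnᵢ(x̄ᵢ−x̄)² = 88.773; SSW = ΣΣ(x−x̄ᵢ)² = 672.227
MSB = 88.773/2 = 44.3864; MSW = 672.227/25 = 26.8891
F = MSB/MSW = 1.6507
df = (2, 25)
p-value (upper-tail) = 0.21215
At α=0.05: p ≥ α → fail to reject H₀

reject H₀: no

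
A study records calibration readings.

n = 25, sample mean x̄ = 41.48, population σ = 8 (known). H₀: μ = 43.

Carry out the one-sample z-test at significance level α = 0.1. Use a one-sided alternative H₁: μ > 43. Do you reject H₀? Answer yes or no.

SE = σ/√n = 8/√25 = 1.6000
z = (x̄−μ₀)/SE = (41.48−43)/1.6000 = -0.9500
p-value (one-sided, H₁ greater) = 0.82894
At α=0.1: p ≥ α → fail to reject H₀

reject H₀: no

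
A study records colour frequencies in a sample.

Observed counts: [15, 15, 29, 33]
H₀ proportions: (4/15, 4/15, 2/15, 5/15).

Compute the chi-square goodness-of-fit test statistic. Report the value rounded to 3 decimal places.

test statistic = 30.413

n = 92; E_i = n·p_i = [24.53, 24.53, 12.27, 30.67]
χ² = (15−24.53)²/24.53 + (15−24.53)²/24.53 + (29−12.27)²/12.27 + (33−30.67)²/30.67 = 30.4130
df = 3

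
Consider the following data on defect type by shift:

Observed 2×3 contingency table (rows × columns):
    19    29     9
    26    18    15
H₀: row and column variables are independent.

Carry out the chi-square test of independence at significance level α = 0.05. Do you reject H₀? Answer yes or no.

Row totals [57, 59], col totals [45, 47, 24], n=116
χ² = (19−22.11)²/22.11 + (29−23.09)²/23.09 + (9−11.79)²/11.79 + (26−22.89)²/22.89 + (18−23.91)²/23.91 + (15−12.21)²/12.21 = 5.1304
df = 2
p-value (upper-tail) = 0.07690
At α=0.05: p ≥ α → fail to reject H₀

reject H₀: no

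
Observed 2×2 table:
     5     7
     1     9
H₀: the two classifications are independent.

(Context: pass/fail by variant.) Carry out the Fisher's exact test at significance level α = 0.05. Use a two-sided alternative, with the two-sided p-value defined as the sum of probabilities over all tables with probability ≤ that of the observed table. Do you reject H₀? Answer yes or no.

Margins: r₁=12, r₂=10, c₁=6, c₂=16, n=22
p_obs = C(12,5)·C(10,1)/C(22,6); sum pmf over tables with pmf ≤ p_obs
p-value (two-sided) = 0.16188
At α=0.05: p ≥ α → fail to reject H₀

reject H₀: no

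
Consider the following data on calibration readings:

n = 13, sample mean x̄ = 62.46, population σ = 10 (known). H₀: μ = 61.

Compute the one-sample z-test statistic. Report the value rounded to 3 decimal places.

SE = σ/√n = 10/√13 = 2.7735
z = (x̄−μ₀)/SE = (62.46−61)/2.7735 = 0.5264

test statistic = 0.526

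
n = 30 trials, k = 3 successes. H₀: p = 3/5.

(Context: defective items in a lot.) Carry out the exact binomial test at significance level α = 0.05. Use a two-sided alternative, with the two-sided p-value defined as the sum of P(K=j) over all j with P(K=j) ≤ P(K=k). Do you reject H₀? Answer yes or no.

Exact binomial: n=30, k=3, p₀=3/5=0.6000
P(X=j) = C(n,j)·p₀^j·(1−p₀)^(n−j); p = Σ P(X=j) over j with P(X=j) ≤ P(X=3)
p-value (two-sided) = 0.00000
At α=0.05: p < α → reject H₀

reject H₀: yes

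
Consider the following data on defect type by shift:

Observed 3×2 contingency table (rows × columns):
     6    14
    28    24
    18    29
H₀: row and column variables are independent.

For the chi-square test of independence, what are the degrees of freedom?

degrees of freedom = 2

df = (r−1)(c−1) = (3−1)·(2−1) = 2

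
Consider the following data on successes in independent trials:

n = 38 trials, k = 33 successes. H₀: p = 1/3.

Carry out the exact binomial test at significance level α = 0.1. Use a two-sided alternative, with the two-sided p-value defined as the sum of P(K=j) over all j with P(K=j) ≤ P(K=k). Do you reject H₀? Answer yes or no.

reject H₀: yes

Exact binomial: n=38, k=33, p₀=1/3=0.3333
P(X=j) = C(n,j)·p₀^j·(1−p₀)^(n−j); p = Σ P(X=j) over j with P(X=j) ≤ P(X=33)
p-value (two-sided) = 0.00000
At α=0.1: p < α → reject H₀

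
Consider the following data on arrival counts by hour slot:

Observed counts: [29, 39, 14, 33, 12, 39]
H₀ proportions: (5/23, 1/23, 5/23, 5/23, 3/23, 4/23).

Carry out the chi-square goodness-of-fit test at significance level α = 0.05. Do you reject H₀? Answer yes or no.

n = 166; E_i = n·p_i = [36.09, 7.22, 36.09, 36.09, 21.65, 28.87]
χ² = (29−36.09)²/36.09 + (39−7.22)²/7.22 + (14−36.09)²/36.09 + (33−36.09)²/36.09 + (12−21.65)²/21.65 + (39−28.87)²/28.87 = 162.9901
df = 5
p-value (upper-tail) = 0.00000
At α=0.05: p < α → reject H₀

reject H₀: yes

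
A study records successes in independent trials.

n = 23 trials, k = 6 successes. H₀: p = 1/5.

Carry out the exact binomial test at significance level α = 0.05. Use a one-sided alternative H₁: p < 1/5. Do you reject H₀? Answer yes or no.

Exact binomial: n=23, k=6, p₀=1/5=0.2000
P(X≤6) from Σ C(n,i)·p₀^i·(1−p₀)^(n−i)
p-value (one-sided, H₁ less) = 0.84017
At α=0.05: p ≥ α → fail to reject H₀

reject H₀: no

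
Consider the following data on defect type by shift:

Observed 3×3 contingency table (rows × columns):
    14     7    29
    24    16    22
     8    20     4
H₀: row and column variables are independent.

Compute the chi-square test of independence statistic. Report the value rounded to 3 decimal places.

test statistic = 28.370

Row totals [50, 62, 32], col totals [46, 43, 55], n=144
χ² = (14−15.97)²/15.97 + (7−14.93)²/14.93 + (29−19.10)²/19.10 + (24−19.81)²/19.81 + (16−18.51)²/18.51 + (22−23.68)²/23.68 + (8−10.22)²/10.22 + (20−9.56)²/9.56 + (4−12.22)²/12.22 = 28.3703
df = 4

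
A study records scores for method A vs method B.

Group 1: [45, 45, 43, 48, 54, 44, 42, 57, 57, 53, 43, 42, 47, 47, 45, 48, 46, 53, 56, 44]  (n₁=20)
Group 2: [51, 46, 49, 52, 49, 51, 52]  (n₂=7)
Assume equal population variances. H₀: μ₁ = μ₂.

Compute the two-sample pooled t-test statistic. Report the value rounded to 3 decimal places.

x̄₁=47.950, s₁=5.125, n₁=20
x̄₂=50.000, s₂=2.160, n₂=7
s_p² = [19·5.125² + 6·2.160²]/25 = 21.0780
SE = √(s_p²·(1/20+1/7)) = 2.0162
t = (47.950−50.000)/2.0162 = -1.0168
df = 25

test statistic = -1.017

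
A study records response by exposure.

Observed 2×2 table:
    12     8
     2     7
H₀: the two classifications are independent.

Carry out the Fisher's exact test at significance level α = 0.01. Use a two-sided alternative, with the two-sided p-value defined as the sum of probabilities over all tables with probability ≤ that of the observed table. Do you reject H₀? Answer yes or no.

reject H₀: no

Margins: r₁=20, r₂=9, c₁=14, c₂=15, n=29
p_obs = C(20,12)·C(9,2)/C(29,14); sum pmf over tables with pmf ≤ p_obs
p-value (two-sided) = 0.10865
At α=0.01: p ≥ α → fail to reject H₀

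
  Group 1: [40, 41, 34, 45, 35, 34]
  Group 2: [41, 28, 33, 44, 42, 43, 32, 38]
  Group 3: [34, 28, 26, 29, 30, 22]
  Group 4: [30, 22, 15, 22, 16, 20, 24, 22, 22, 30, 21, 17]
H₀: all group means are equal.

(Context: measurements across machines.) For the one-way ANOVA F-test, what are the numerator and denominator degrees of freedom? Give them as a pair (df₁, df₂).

degrees of freedom = [3, 28]

k = 4 groups, N = 32 total
df = (k−1, N−k) = (4−1, 32−4) = (3, 28)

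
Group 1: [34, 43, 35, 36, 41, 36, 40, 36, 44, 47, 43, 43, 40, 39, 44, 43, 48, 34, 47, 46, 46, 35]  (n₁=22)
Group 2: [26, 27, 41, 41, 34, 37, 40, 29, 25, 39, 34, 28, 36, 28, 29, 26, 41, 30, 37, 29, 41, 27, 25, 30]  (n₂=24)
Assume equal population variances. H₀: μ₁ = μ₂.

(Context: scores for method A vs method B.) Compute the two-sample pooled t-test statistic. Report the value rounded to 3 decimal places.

test statistic = 5.350

x̄₁=40.909, s₁=4.659, n₁=22
x̄₂=32.500, s₂=5.868, n₂=24
s_p² = [21·4.659² + 23·5.868²]/44 = 28.3595
SE = √(s_p²·(1/22+1/24)) = 1.5719
t = (40.909−32.500)/1.5719 = 5.3498
df = 44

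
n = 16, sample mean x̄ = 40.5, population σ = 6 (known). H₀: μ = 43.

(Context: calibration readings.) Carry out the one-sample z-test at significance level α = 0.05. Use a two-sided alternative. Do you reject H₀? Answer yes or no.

SE = σ/√n = 6/√16 = 1.5000
z = (x̄−μ₀)/SE = (40.5−43)/1.5000 = -1.6667
p-value (two-sided) = 0.09558
At α=0.05: p ≥ α → fail to reject H₀

reject H₀: no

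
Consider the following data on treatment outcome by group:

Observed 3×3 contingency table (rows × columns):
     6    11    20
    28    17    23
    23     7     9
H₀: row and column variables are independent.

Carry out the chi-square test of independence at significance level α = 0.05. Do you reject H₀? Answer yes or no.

reject H₀: yes

Row totals [37, 68, 39], col totals [57, 35, 52], n=144
χ² = (6−14.65)²/14.65 + (11−8.99)²/8.99 + (20−13.36)²/13.36 + (28−26.92)²/26.92 + (17−16.53)²/16.53 + (23−24.56)²/24.56 + (23−15.44)²/15.44 + (7−9.48)²/9.48 + (9−14.08)²/14.08 = 15.1940
df = 4
p-value (upper-tail) = 0.00432
At α=0.05: p < α → reject H₀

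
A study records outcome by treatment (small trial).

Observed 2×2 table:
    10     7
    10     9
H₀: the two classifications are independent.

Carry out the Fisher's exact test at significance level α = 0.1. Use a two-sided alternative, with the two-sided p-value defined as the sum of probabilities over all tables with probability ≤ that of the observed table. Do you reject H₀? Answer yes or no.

Margins: r₁=17, r₂=19, c₁=20, c₂=16, n=36
p_obs = C(17,10)·C(19,10)/C(36,20); sum pmf over tables with pmf ≤ p_obs
p-value (two-sided) = 0.74857
At α=0.1: p ≥ α → fail to reject H₀

reject H₀: no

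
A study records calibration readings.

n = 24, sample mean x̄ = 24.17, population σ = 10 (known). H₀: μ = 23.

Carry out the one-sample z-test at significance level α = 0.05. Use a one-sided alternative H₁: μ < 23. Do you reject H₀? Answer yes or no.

reject H₀: no

SE = σ/√n = 10/√24 = 2.0412
z = (x̄−μ₀)/SE = (24.17−23)/2.0412 = 0.5732
p-value (one-sided, H₁ less) = 0.71674
At α=0.05: p ≥ α → fail to reject H₀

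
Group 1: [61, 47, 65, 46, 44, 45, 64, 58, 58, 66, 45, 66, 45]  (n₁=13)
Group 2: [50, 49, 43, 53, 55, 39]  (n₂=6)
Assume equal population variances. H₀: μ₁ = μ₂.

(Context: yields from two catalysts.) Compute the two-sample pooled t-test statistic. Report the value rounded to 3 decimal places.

test statistic = 1.539

x̄₁=54.615, s₁=9.314, n₁=13
x̄₂=48.167, s₂=6.080, n₂=6
s_p² = [12·9.314² + 5·6.080²]/17 = 72.1124
SE = √(s_p²·(1/13+1/6)) = 4.1912
t = (54.615−48.167)/4.1912 = 1.5386
df = 17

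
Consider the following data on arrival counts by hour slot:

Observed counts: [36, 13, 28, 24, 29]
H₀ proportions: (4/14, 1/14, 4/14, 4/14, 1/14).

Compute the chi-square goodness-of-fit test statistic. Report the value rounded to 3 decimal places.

n = 130; E_i = n·p_i = [37.14, 9.29, 37.14, 37.14, 9.29]
χ² = (36−37.14)²/37.14 + (13−9.29)²/9.29 + (28−37.14)²/37.14 + (24−37.14)²/37.14 + (29−9.29)²/9.29 = 50.2769
df = 4

test statistic = 50.277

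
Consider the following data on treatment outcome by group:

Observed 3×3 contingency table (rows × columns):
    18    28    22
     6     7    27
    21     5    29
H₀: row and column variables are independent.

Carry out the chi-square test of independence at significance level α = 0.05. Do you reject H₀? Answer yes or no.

reject H₀: yes

Row totals [68, 40, 55], col totals [45, 40, 78], n=163
χ² = (18−18.77)²/18.77 + (28−16.69)²/16.69 + (22−32.54)²/32.54 + (6−11.04)²/11.04 + (7−9.82)²/9.82 + (27−19.14)²/19.14 + (21−15.18)²/15.18 + (5−13.50)²/13.50 + (29−26.32)²/26.32 = 25.3027
df = 4
p-value (upper-tail) = 0.00004
At α=0.05: p < α → reject H₀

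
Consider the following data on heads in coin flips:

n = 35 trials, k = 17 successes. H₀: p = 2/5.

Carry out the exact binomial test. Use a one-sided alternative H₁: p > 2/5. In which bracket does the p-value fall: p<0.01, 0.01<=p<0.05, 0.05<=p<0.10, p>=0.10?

p-value bracket: p>=0.10

Exact binomial: n=35, k=17, p₀=2/5=0.4000
P(X≥17) from Σ C(n,i)·p₀^i·(1−p₀)^(n−i)
p-value (one-sided, H₁ greater) = 0.19348
→ bracket: p>=0.10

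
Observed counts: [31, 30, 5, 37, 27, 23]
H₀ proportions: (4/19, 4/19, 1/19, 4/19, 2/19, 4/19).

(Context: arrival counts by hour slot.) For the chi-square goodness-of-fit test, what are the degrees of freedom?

df = k − 1 = 6 − 1 = 5

degrees of freedom = 5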